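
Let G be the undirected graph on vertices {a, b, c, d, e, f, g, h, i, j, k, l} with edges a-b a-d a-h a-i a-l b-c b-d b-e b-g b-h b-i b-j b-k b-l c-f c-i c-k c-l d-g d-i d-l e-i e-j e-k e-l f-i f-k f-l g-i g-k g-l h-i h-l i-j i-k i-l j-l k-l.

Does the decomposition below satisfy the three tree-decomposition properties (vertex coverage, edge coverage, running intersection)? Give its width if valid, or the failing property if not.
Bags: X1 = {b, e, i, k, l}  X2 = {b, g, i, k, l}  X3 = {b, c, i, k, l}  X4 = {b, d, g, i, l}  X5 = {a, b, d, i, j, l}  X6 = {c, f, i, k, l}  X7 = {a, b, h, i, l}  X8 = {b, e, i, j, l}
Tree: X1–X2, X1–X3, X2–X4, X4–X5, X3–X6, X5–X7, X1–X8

A tree decomposition must satisfy three properties: every vertex lies in some bag; for every edge, both endpoints lie together in some bag; and for every vertex, the bags containing it form a connected subtree. Here bags containing vertex j are not connected in the tree, so the decomposition is invalid.

No — bags containing vertex j are not connected in the tree.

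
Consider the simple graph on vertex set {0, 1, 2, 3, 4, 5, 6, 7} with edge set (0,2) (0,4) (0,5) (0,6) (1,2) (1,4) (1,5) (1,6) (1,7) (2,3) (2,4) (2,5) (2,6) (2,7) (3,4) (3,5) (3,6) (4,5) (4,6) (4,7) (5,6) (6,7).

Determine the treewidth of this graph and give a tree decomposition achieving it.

Each bag holds 5 vertices, so the decomposition has width 4, which upper-bounds the treewidth. For the lower bound, the 5 vertices {0, 2, 4, 5, 6} are pairwise adjacent, and any tree decomposition puts a clique entirely inside one bag — forcing width ≥ 4. The upper and lower bounds meet at 4, so that is the treewidth.

Treewidth 4.
Bags: B1 = {2, 3, 4, 5, 6}  B2 = {1, 2, 4, 5, 6}  B3 = {1, 2, 4, 6, 7}  B4 = {0, 2, 4, 5, 6}
Tree: B1–B2, B2–B3, B1–B4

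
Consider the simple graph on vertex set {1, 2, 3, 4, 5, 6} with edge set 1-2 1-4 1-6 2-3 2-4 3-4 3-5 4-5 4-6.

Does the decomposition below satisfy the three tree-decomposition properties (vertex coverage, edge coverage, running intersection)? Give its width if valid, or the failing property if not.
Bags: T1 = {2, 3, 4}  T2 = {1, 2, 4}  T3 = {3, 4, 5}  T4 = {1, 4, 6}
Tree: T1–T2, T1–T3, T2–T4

Vertex coverage: the bags together contain {1, 2, 3, 4, 5, 6}, the full vertex set. Edge coverage: each edge of G has both endpoints in at least one bag. Running intersection: for every vertex, the bags containing it form a connected subtree. All three properties hold, so this is a valid tree decomposition of width max|bag| − 1 = 2, and hence tw(G) ≤ 2.

Yes; width 2.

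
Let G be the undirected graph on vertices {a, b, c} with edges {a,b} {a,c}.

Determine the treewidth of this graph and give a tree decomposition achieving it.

Every bag has size at most 2, so the width is 2 − 1 = 1 and tw(G) ≤ 1. Since G has at least one edge (e.g. c–a), it is not an edgeless graph, so tw(G) ≥ 1. Therefore the treewidth is 1.

Treewidth 1.
Bags: B1 = {a, c}  B2 = {a, b}
Tree: B1–B2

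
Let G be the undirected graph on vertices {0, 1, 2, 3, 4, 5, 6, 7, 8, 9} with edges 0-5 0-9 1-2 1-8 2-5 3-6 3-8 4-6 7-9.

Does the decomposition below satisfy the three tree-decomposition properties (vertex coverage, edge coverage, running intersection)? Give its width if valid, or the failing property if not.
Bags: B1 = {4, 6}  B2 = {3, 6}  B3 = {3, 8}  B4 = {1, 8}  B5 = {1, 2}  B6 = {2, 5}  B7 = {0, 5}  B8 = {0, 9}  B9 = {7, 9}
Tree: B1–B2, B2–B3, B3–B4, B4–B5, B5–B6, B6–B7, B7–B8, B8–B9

Yes; width 1.

Every vertex of G appears in some bag (union = {0, 1, 2, 3, 4, 5, 6, 7, 8, 9}); every edge is covered by a bag; and for each vertex v the set of bags containing v is connected in the bag tree. The decomposition is therefore valid. The largest bag has 2 vertices, so the width is 1.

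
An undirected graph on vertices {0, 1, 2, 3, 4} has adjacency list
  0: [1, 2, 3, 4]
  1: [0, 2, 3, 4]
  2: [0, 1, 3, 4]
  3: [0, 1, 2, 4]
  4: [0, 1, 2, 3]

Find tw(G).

4

A width-4 tree decomposition is:
Bags: B1 = {0, 1, 2, 3, 4}
Tree: (single bag)
With just one bag of size 5, the width is 5 − 1 = 4, so tw(G) ≤ 4. Conversely, {0, 1, 2, 3, 4} is a clique of size 5, and the vertices of any clique must share a bag in every tree decomposition; so some bag has ≥ 5 vertices and tw(G) ≥ 4. Hence tw(G) = 4 exactly.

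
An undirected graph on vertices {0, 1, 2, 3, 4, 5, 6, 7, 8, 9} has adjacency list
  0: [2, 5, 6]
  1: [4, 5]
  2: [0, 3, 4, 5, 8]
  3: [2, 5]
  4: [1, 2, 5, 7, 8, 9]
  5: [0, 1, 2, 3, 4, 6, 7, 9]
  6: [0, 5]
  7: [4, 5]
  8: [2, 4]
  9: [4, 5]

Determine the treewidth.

A width-2 tree decomposition is:
Bags: B1 = {4, 5, 7}  B2 = {2, 4, 5}  B3 = {2, 4, 8}  B4 = {0, 2, 5}  B5 = {4, 5, 9}  B6 = {2, 3, 5}  B7 = {0, 5, 6}  B8 = {1, 4, 5}
Tree: B1–B2, B2–B3, B2–B4, B2–B5, B4–B6, B4–B7, B1–B8
Every bag has size at most 3, so the width is 3 − 1 = 2 and tw(G) ≤ 2. On the other hand G contains the 3-clique {2, 4, 8}. A clique must lie in a single bag of any decomposition, so no decomposition can have width below 2. Combining the bounds, tw(G) = 2.

2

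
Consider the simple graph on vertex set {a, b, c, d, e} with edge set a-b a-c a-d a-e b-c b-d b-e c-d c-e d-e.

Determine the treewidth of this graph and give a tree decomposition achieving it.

With just one bag of size 5, the width is 5 − 1 = 4, so tw(G) ≤ 4. Conversely, {a, b, c, d, e} is a clique of size 5, and the vertices of any clique must share a bag in every tree decomposition; so some bag has ≥ 5 vertices and tw(G) ≥ 4. Hence tw(G) = 4 exactly.

Treewidth 4.
One such decomposition:
Bags: B1 = {a, b, c, d, e}
Tree: (single bag)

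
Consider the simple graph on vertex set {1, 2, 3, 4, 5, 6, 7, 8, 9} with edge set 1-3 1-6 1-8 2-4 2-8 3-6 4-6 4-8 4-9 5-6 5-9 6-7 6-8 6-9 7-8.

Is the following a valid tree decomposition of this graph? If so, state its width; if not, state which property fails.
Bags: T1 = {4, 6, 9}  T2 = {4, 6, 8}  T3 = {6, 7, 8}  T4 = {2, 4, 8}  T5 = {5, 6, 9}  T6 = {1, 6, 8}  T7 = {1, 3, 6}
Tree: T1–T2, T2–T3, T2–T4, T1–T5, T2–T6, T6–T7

Yes; width 2.

Every vertex of G appears in some bag (union = {1, 2, 3, 4, 5, 6, 7, 8, 9}); every edge is covered by a bag; and for each vertex v the set of bags containing v is connected in the bag tree. The decomposition is therefore valid. The largest bag has 3 vertices, so the width is 2.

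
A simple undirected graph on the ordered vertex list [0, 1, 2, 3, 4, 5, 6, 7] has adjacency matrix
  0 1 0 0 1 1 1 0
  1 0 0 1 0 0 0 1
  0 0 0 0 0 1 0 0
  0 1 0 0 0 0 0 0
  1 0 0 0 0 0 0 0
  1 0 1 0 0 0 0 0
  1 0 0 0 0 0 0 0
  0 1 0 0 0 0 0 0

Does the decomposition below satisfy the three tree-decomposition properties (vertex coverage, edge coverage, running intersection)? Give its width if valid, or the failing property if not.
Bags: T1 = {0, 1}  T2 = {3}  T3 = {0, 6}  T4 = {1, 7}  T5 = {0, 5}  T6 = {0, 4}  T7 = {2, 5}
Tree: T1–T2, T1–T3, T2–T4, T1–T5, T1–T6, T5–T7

A tree decomposition must satisfy three properties: every vertex lies in some bag; for every edge, both endpoints lie together in some bag; and for every vertex, the bags containing it form a connected subtree. Here edge (1,3) lies in no bag, so the decomposition is invalid.

No — edge (1,3) lies in no bag.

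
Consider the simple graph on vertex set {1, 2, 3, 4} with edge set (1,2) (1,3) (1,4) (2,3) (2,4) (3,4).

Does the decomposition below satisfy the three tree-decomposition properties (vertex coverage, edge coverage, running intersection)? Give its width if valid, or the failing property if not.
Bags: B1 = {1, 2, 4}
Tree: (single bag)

No — vertex 3 appears in no bag.

A tree decomposition must satisfy three properties: every vertex lies in some bag; for every edge, both endpoints lie together in some bag; and for every vertex, the bags containing it form a connected subtree. Here vertex 3 appears in no bag, so the decomposition is invalid.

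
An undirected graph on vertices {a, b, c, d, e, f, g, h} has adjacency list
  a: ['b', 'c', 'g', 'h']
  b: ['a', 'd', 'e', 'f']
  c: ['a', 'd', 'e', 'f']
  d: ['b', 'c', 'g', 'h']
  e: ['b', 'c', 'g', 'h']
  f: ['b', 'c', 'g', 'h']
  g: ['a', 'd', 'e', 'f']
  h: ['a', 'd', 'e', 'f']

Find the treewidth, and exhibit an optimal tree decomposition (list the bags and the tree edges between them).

Each bag holds 5 vertices, so the decomposition has width 4, which upper-bounds the treewidth. For the lower bound: the 5 vertex sets {c,d}, {b,f}, {e,h}, {a}, {g} are disjoint, each induces a connected subgraph, and every pair is joined by at least one edge of G. Contracting each set to a single vertex therefore yields K_{5} as a minor, and since treewidth is minor-monotone, tw(G) ≥ tw(K_{5}) = 4. Combining the bounds, tw(G) = 4.

Treewidth 4.
Bags: B1 = {a, c, d, e, f}  B2 = {a, b, d, e, f}  B3 = {a, d, e, f, h}  B4 = {a, d, e, f, g}
Tree: B1–B2, B2–B3, B3–B4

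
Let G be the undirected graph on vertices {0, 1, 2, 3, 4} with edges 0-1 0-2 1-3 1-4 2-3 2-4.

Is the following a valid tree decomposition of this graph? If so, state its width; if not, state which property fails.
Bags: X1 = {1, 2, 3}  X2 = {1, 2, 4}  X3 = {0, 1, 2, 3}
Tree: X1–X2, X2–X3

No — bags containing vertex 3 are not connected in the tree.

A tree decomposition must satisfy three properties: every vertex lies in some bag; for every edge, both endpoints lie together in some bag; and for every vertex, the bags containing it form a connected subtree. Here bags containing vertex 3 are not connected in the tree, so the decomposition is invalid.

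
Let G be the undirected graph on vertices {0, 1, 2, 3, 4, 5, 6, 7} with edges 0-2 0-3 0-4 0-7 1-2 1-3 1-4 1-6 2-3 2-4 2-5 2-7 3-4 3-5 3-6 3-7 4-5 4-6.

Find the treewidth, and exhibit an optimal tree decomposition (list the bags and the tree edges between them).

Every bag has size at most 4, so the width is 4 − 1 = 3 and tw(G) ≤ 3. For the lower bound, the 4 vertices {0, 2, 3, 4} are pairwise adjacent, and any tree decomposition puts a clique entirely inside one bag — forcing width ≥ 3. Therefore the treewidth is 3.

Treewidth 3.
Bags: B1 = {1, 3, 4, 6}  B2 = {1, 2, 3, 4}  B3 = {0, 2, 3, 4}  B4 = {2, 3, 4, 5}  B5 = {0, 2, 3, 7}
Tree: B1–B2, B2–B3, B2–B4, B3–B5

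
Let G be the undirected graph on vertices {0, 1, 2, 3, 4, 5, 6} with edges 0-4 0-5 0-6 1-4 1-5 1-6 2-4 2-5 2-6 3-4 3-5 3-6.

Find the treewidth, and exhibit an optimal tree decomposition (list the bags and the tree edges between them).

Treewidth 3.
One such decomposition:
Bags: B1 = {2, 4, 5, 6}  B2 = {1, 4, 5, 6}  B3 = {0, 4, 5, 6}  B4 = {3, 4, 5, 6}
Tree: B1–B2, B2–B3, B3–B4

Each bag holds 4 vertices, so the decomposition has width 3, which upper-bounds the treewidth. For the lower bound: the 4 vertex sets {2,6}, {1,4}, {5}, {0} are disjoint, each induces a connected subgraph, and every pair is joined by at least one edge of G. Contracting each set to a single vertex therefore yields K_{4} as a minor, and since treewidth is minor-monotone, tw(G) ≥ tw(K_{4}) = 3. Therefore the treewidth is 3.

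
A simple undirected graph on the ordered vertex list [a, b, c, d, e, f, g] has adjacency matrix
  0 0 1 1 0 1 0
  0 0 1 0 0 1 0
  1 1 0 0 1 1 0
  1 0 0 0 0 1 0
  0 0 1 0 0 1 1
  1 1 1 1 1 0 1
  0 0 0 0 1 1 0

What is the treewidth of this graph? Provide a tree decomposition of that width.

Treewidth 2.
One such decomposition:
Bags: B1 = {c, e, f}  B2 = {b, c, f}  B3 = {a, c, f}  B4 = {e, f, g}  B5 = {a, d, f}
Tree: B1–B2, B1–B3, B1–B4, B3–B5

Every bag has size at most 3, so the width is 3 − 1 = 2 and tw(G) ≤ 2. Conversely, {a, d, f} is a clique of size 3, and the vertices of any clique must share a bag in every tree decomposition; so some bag has ≥ 3 vertices and tw(G) ≥ 2. The upper and lower bounds meet at 2, so that is the treewidth.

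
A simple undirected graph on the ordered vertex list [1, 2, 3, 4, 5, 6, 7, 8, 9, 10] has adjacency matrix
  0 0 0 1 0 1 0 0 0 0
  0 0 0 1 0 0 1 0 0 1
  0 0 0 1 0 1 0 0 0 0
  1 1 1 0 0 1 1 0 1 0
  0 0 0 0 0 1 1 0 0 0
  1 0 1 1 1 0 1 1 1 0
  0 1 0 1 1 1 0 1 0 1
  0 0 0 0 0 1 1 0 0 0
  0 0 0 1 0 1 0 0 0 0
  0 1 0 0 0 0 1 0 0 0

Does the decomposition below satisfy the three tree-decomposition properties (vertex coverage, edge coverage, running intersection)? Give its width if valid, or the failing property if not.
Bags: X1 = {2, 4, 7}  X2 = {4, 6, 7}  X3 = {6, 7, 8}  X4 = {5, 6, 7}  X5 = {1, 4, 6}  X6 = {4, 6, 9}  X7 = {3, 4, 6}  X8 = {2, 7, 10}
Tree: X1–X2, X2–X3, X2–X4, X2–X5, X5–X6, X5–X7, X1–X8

Checking the three conditions: (i) the bags cover all of {1, 2, 3, 4, 5, 6, 7, 8, 9, 10}; (ii) for each edge, some bag contains both endpoints; (iii) the bags containing any fixed vertex form a subtree. All hold, so the decomposition is valid with width 3 − 1 = 2.

Yes; width 2.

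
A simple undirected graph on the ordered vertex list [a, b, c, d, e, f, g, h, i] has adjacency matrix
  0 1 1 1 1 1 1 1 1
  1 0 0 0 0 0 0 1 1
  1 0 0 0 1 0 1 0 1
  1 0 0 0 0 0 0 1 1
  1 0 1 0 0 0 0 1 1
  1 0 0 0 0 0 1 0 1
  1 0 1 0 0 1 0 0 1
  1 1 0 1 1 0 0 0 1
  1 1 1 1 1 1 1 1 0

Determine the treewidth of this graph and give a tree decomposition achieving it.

Each bag holds 4 vertices, so the decomposition has width 3, which upper-bounds the treewidth. On the other hand G contains the 4-clique {a, c, g, i}. A clique must lie in a single bag of any decomposition, so no decomposition can have width below 3. The upper and lower bounds meet at 3, so that is the treewidth.

Treewidth 3.
One optimal decomposition is:
Bags: B1 = {a, e, h, i}  B2 = {a, d, h, i}  B3 = {a, c, e, i}  B4 = {a, c, g, i}  B5 = {a, b, h, i}  B6 = {a, f, g, i}
Tree: B1–B2, B1–B3, B3–B4, B1–B5, B4–B6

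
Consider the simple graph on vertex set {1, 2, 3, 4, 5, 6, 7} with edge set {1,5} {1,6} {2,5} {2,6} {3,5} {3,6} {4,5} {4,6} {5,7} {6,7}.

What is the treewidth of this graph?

2

A width-2 tree decomposition is:
Bags: B1 = {5, 6, 7}  B2 = {3, 5, 6}  B3 = {4, 5, 6}  B4 = {2, 5, 6}  B5 = {1, 5, 6}
Tree: B1–B2, B2–B3, B3–B4, B4–B5
The largest bag has 3 vertices, giving width 2; this decomposition certifies tw(G) ≤ 2. Since 6–7–5–3–6 is a cycle in G, G is not acyclic. Forests are exactly the graphs of treewidth ≤ 1, so tw(G) ≥ 2. The upper and lower bounds meet at 2, so that is the treewidth.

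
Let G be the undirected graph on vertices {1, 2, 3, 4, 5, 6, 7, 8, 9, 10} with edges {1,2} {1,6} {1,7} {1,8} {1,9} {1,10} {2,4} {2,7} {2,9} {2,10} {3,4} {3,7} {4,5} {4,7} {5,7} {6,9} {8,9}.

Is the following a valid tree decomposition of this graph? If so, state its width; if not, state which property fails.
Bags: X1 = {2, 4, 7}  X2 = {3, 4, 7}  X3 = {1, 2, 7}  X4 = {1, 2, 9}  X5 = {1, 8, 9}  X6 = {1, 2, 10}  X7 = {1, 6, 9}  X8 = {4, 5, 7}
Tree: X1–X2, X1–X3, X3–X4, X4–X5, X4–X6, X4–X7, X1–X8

Yes; width 2.

Vertex coverage: the bags together contain {1, 2, 3, 4, 5, 6, 7, 8, 9, 10}, the full vertex set. Edge coverage: each edge of G has both endpoints in at least one bag. Running intersection: for every vertex, the bags containing it form a connected subtree. All three properties hold, so this is a valid tree decomposition of width max|bag| − 1 = 2, and hence tw(G) ≤ 2.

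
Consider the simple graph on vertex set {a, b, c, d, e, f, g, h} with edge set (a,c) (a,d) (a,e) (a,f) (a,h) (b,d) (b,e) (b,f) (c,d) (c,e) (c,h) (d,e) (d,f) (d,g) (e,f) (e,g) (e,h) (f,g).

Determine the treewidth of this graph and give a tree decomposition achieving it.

Treewidth 3.
One such decomposition:
Bags: B1 = {a, c, d, e}  B2 = {a, c, e, h}  B3 = {a, d, e, f}  B4 = {d, e, f, g}  B5 = {b, d, e, f}
Tree: B1–B2, B1–B3, B3–B4, B3–B5

Each bag holds 4 vertices, so the decomposition has width 3, which upper-bounds the treewidth. For the lower bound, the 4 vertices {a, c, d, e} are pairwise adjacent, and any tree decomposition puts a clique entirely inside one bag — forcing width ≥ 3. Hence tw(G) = 3 exactly.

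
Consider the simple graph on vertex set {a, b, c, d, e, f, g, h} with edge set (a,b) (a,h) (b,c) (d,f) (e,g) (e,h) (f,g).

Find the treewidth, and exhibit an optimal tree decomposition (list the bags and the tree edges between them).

Each bag holds 2 vertices, so the decomposition has width 1, which upper-bounds the treewidth. G has an edge, so its treewidth is at least 1. Therefore the treewidth is 1.

Treewidth 1.
Bags: B1 = {d, f}  B2 = {f, g}  B3 = {e, g}  B4 = {e, h}  B5 = {a, h}  B6 = {a, b}  B7 = {b, c}
Tree: B1–B2, B2–B3, B3–B4, B4–B5, B5–B6, B6–B7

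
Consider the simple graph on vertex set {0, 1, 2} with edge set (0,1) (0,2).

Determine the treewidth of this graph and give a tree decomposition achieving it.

Treewidth 1.
One optimal decomposition is:
Bags: B1 = {0, 1}  B2 = {0, 2}
Tree: B1–B2

Each bag holds 2 vertices, so the decomposition has width 1, which upper-bounds the treewidth. Since G has at least one edge (e.g. 0–1), it is not an edgeless graph, so tw(G) ≥ 1. The upper and lower bounds meet at 1, so that is the treewidth.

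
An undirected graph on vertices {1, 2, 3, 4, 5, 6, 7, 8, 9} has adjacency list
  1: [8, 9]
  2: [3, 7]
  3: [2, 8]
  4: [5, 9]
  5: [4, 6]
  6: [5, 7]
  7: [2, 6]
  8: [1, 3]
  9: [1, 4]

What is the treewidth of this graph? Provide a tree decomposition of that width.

Every bag has size at most 3, so the width is 3 − 1 = 2 and tw(G) ≤ 2. The edges 2–7–6–5–4–9–1–8–3–2 form a cycle, so G is not a tree and its treewidth is at least 2. The upper and lower bounds meet at 2, so that is the treewidth.

Treewidth 2.
Bags: B1 = {2, 6, 7}  B2 = {2, 5, 6}  B3 = {2, 4, 5}  B4 = {2, 4, 9}  B5 = {1, 2, 9}  B6 = {1, 2, 8}  B7 = {2, 3, 8}
Tree: B1–B2, B2–B3, B3–B4, B4–B5, B5–B6, B6–B7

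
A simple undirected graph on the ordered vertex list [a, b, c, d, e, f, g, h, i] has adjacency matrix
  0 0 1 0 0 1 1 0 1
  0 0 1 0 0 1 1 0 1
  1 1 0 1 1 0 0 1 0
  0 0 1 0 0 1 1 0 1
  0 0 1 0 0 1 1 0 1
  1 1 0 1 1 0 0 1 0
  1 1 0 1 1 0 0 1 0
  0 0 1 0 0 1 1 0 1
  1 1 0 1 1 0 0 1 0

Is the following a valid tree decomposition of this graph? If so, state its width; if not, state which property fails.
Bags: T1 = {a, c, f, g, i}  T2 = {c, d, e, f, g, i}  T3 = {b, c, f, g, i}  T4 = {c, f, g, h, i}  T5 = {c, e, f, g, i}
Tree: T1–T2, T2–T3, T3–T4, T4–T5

A tree decomposition must satisfy three properties: every vertex lies in some bag; for every edge, both endpoints lie together in some bag; and for every vertex, the bags containing it form a connected subtree. Here bags containing vertex e are not connected in the tree, so the decomposition is invalid.

No — bags containing vertex e are not connected in the tree.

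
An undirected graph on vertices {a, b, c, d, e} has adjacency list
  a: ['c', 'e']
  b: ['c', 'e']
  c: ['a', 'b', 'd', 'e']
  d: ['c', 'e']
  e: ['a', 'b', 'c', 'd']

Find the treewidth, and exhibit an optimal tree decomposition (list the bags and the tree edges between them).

Each bag holds 3 vertices, so the decomposition has width 2, which upper-bounds the treewidth. For the lower bound, the 3 vertices {c, d, e} are pairwise adjacent, and any tree decomposition puts a clique entirely inside one bag — forcing width ≥ 2. Combining the bounds, tw(G) = 2.

Treewidth 2.
One such decomposition:
Bags: B1 = {a, c, e}  B2 = {b, c, e}  B3 = {c, d, e}
Tree: B1–B2, B1–B3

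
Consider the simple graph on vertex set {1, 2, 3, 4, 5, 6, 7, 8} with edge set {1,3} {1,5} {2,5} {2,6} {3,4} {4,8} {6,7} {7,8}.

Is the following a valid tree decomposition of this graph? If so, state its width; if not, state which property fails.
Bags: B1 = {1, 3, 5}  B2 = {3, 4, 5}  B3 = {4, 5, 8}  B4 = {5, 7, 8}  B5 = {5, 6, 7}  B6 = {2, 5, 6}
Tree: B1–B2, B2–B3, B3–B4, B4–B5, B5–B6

Yes; width 2.

Vertex coverage: the bags together contain {1, 2, 3, 4, 5, 6, 7, 8}, the full vertex set. Edge coverage: each edge of G has both endpoints in at least one bag. Running intersection: for every vertex, the bags containing it form a connected subtree. All three properties hold, so this is a valid tree decomposition of width max|bag| − 1 = 2, and hence tw(G) ≤ 2.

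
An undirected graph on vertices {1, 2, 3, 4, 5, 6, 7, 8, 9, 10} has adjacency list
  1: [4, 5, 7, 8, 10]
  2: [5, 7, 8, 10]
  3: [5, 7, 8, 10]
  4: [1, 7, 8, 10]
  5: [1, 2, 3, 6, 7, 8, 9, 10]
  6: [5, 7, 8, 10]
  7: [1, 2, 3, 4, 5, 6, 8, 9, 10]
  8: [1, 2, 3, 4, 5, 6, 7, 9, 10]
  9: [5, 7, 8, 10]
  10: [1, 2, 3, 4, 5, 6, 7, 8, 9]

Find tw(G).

4

A width-4 tree decomposition is:
Bags: B1 = {1, 5, 7, 8, 10}  B2 = {2, 5, 7, 8, 10}  B3 = {5, 7, 8, 9, 10}  B4 = {3, 5, 7, 8, 10}  B5 = {1, 4, 7, 8, 10}  B6 = {5, 6, 7, 8, 10}
Tree: B1–B2, B1–B3, B1–B4, B1–B5, B2–B6
The largest bag has 5 vertices, giving width 4; this decomposition certifies tw(G) ≤ 4. On the other hand G contains the 5-clique {1, 4, 7, 8, 10}. A clique must lie in a single bag of any decomposition, so no decomposition can have width below 4. Combining the bounds, tw(G) = 4.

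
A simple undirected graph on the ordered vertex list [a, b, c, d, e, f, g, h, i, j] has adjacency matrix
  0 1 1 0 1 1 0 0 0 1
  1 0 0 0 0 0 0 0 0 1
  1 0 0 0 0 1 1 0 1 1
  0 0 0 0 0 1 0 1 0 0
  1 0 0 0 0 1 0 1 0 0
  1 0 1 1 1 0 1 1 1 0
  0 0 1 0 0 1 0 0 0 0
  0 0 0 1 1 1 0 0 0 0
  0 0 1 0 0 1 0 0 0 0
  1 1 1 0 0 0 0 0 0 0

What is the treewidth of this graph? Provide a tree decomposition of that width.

Treewidth 2.
One such decomposition:
Bags: B1 = {c, f, g}  B2 = {a, c, f}  B3 = {a, e, f}  B4 = {c, f, i}  B5 = {a, c, j}  B6 = {a, b, j}  B7 = {e, f, h}  B8 = {d, f, h}
Tree: B1–B2, B2–B3, B2–B4, B2–B5, B5–B6, B3–B7, B7–B8

Each bag holds 3 vertices, so the decomposition has width 2, which upper-bounds the treewidth. For the lower bound, the 3 vertices {a, c, j} are pairwise adjacent, and any tree decomposition puts a clique entirely inside one bag — forcing width ≥ 2. The upper and lower bounds meet at 2, so that is the treewidth.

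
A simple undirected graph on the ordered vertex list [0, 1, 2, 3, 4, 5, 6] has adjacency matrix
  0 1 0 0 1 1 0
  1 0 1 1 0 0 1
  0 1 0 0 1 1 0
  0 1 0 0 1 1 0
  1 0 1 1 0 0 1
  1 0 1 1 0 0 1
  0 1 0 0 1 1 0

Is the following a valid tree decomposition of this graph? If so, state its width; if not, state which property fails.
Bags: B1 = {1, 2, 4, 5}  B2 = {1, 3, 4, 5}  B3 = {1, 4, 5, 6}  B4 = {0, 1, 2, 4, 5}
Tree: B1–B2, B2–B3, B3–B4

A tree decomposition must satisfy three properties: every vertex lies in some bag; for every edge, both endpoints lie together in some bag; and for every vertex, the bags containing it form a connected subtree. Here bags containing vertex 2 are not connected in the tree, so the decomposition is invalid.

No — bags containing vertex 2 are not connected in the tree.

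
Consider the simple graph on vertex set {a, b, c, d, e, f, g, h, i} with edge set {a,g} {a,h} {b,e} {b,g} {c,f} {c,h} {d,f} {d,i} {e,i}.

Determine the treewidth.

A width-2 tree decomposition is:
Bags: B1 = {a, g, h}  B2 = {b, g, h}  B3 = {b, e, h}  B4 = {e, h, i}  B5 = {d, h, i}  B6 = {d, f, h}  B7 = {c, f, h}
Tree: B1–B2, B2–B3, B3–B4, B4–B5, B5–B6, B6–B7
Each bag holds 3 vertices, so the decomposition has width 2, which upper-bounds the treewidth. Since h–a–g–b–e–i–d–f–c–h is a cycle in G, G is not acyclic. Forests are exactly the graphs of treewidth ≤ 1, so tw(G) ≥ 2. Combining the bounds, tw(G) = 2.

2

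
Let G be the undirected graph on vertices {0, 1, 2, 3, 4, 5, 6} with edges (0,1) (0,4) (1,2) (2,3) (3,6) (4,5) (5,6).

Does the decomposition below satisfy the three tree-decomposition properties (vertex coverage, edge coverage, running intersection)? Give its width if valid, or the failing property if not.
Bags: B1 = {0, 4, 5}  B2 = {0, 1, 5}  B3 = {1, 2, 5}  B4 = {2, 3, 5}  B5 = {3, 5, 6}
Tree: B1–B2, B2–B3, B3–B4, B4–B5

Yes; width 2.

Checking the three conditions: (i) the bags cover all of {0, 1, 2, 3, 4, 5, 6}; (ii) for each edge, some bag contains both endpoints; (iii) the bags containing any fixed vertex form a subtree. All hold, so the decomposition is valid with width 3 − 1 = 2.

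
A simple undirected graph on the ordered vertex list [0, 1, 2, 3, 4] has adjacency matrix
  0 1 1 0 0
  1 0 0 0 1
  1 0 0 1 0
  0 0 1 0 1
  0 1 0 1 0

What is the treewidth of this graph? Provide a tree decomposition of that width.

Every bag has size at most 3, so the width is 3 − 1 = 2 and tw(G) ≤ 2. For the lower bound, G contains the cycle 3–2–0–1–4–3, so G is not a forest; only forests have treewidth ≤ 1, hence tw(G) ≥ 2. The upper and lower bounds meet at 2, so that is the treewidth.

Treewidth 2.
Bags: B1 = {0, 2, 3}  B2 = {0, 1, 3}  B3 = {1, 3, 4}
Tree: B1–B2, B2–B3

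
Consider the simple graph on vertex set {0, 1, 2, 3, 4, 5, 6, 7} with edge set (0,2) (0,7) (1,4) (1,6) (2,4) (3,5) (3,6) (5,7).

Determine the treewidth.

2

A width-2 tree decomposition is:
Bags: B1 = {3, 5, 7}  B2 = {0, 3, 7}  B3 = {0, 2, 3}  B4 = {2, 3, 4}  B5 = {1, 3, 4}  B6 = {1, 3, 6}
Tree: B1–B2, B2–B3, B3–B4, B4–B5, B5–B6
Each bag holds 3 vertices, so the decomposition has width 2, which upper-bounds the treewidth. The edges 3–5–7–0–2–4–1–6–3 form a cycle, so G is not a tree and its treewidth is at least 2. Therefore the treewidth is 2.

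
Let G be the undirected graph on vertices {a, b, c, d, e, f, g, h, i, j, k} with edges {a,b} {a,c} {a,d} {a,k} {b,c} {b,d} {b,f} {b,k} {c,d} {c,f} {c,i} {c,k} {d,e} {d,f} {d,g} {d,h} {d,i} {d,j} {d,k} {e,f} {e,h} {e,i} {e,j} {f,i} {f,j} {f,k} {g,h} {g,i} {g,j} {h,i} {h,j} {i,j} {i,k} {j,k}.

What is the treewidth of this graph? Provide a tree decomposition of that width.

Treewidth 4.
One optimal decomposition is:
Bags: B1 = {d, e, f, i, j}  B2 = {d, f, i, j, k}  B3 = {c, d, f, i, k}  B4 = {b, c, d, f, k}  B5 = {d, e, h, i, j}  B6 = {a, b, c, d, k}  B7 = {d, g, h, i, j}
Tree: B1–B2, B2–B3, B3–B4, B1–B5, B4–B6, B5–B7

Every bag has size at most 5, so the width is 5 − 1 = 4 and tw(G) ≤ 4. For the lower bound, the 5 vertices {a, b, c, d, k} are pairwise adjacent, and any tree decomposition puts a clique entirely inside one bag — forcing width ≥ 4. The upper and lower bounds meet at 4, so that is the treewidth.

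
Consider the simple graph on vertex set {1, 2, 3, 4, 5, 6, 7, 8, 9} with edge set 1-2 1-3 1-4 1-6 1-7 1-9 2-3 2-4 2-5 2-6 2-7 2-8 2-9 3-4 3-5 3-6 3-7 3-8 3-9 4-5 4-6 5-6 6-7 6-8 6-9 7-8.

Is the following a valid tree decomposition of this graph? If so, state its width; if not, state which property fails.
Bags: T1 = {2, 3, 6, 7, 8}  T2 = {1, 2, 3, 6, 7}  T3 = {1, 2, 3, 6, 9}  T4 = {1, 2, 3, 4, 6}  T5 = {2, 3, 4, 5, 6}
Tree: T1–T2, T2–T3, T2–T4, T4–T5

Vertex coverage: the bags together contain {1, 2, 3, 4, 5, 6, 7, 8, 9}, the full vertex set. Edge coverage: each edge of G has both endpoints in at least one bag. Running intersection: for every vertex, the bags containing it form a connected subtree. All three properties hold, so this is a valid tree decomposition of width max|bag| − 1 = 4, and hence tw(G) ≤ 4.

Yes; width 4.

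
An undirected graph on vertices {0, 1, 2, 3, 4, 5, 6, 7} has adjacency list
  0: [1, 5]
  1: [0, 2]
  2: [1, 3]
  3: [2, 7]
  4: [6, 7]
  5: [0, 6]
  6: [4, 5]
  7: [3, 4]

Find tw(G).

A width-2 tree decomposition is:
Bags: B1 = {0, 1, 5}  B2 = {1, 5, 6}  B3 = {1, 4, 6}  B4 = {1, 4, 7}  B5 = {1, 3, 7}  B6 = {1, 2, 3}
Tree: B1–B2, B2–B3, B3–B4, B4–B5, B5–B6
The largest bag has 3 vertices, giving width 2; this decomposition certifies tw(G) ≤ 2. The edges 1–0–5–6–4–7–3–2–1 form a cycle, so G is not a tree and its treewidth is at least 2. Combining the bounds, tw(G) = 2.

2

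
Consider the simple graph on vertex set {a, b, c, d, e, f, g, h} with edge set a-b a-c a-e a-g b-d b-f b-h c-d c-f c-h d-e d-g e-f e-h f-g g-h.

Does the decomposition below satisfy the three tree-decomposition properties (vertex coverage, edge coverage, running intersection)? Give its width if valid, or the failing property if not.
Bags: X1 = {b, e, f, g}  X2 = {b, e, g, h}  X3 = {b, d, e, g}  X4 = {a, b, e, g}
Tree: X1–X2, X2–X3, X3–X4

A tree decomposition must satisfy three properties: every vertex lies in some bag; for every edge, both endpoints lie together in some bag; and for every vertex, the bags containing it form a connected subtree. Here vertex c appears in no bag, so the decomposition is invalid.

No — vertex c appears in no bag.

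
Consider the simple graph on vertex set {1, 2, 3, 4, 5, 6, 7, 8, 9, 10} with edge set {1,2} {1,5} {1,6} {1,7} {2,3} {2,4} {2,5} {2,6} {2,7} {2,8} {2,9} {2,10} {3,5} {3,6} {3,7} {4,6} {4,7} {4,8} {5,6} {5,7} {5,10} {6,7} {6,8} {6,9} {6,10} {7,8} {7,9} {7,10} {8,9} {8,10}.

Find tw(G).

A width-4 tree decomposition is:
Bags: B1 = {2, 5, 6, 7, 10}  B2 = {2, 3, 5, 6, 7}  B3 = {2, 6, 7, 8, 10}  B4 = {1, 2, 5, 6, 7}  B5 = {2, 4, 6, 7, 8}  B6 = {2, 6, 7, 8, 9}
Tree: B1–B2, B1–B3, B2–B4, B3–B5, B3–B6
Each bag holds 5 vertices, so the decomposition has width 4, which upper-bounds the treewidth. For the lower bound, the 5 vertices {2, 6, 7, 8, 9} are pairwise adjacent, and any tree decomposition puts a clique entirely inside one bag — forcing width ≥ 4. Therefore the treewidth is 4.

4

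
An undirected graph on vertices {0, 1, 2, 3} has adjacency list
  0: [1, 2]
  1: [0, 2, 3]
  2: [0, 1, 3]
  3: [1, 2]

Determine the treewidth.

2

A width-2 tree decomposition is:
Bags: B1 = {0, 1, 2}  B2 = {1, 2, 3}
Tree: B1–B2
Every bag has size at most 3, so the width is 3 − 1 = 2 and tw(G) ≤ 2. Conversely, {0, 1, 2} is a clique of size 3, and the vertices of any clique must share a bag in every tree decomposition; so some bag has ≥ 3 vertices and tw(G) ≥ 2. Hence tw(G) = 2 exactly.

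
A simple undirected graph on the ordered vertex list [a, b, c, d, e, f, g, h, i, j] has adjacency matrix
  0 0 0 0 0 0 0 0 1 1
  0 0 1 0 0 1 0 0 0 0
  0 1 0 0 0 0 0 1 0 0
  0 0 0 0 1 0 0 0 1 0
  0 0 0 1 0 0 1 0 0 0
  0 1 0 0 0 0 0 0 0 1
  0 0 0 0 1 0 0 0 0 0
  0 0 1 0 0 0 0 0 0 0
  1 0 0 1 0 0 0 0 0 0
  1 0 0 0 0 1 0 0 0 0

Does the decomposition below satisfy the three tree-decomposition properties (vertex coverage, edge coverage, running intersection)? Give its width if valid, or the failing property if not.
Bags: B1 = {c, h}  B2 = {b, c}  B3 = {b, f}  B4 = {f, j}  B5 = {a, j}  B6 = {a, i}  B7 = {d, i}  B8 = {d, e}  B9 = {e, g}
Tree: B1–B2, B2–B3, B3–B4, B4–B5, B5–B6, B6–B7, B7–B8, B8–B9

Every vertex of G appears in some bag (union = {a, b, c, d, e, f, g, h, i, j}); every edge is covered by a bag; and for each vertex v the set of bags containing v is connected in the bag tree. The decomposition is therefore valid. The largest bag has 2 vertices, so the width is 1.

Yes; width 1.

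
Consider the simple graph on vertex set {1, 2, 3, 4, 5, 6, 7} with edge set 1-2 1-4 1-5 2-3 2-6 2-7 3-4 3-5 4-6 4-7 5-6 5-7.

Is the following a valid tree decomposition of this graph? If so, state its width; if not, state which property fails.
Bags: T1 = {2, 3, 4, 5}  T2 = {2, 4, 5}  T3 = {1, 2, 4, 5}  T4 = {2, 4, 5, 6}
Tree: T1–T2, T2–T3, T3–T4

No — vertex 7 appears in no bag.

A tree decomposition must satisfy three properties: every vertex lies in some bag; for every edge, both endpoints lie together in some bag; and for every vertex, the bags containing it form a connected subtree. Here vertex 7 appears in no bag, so the decomposition is invalid.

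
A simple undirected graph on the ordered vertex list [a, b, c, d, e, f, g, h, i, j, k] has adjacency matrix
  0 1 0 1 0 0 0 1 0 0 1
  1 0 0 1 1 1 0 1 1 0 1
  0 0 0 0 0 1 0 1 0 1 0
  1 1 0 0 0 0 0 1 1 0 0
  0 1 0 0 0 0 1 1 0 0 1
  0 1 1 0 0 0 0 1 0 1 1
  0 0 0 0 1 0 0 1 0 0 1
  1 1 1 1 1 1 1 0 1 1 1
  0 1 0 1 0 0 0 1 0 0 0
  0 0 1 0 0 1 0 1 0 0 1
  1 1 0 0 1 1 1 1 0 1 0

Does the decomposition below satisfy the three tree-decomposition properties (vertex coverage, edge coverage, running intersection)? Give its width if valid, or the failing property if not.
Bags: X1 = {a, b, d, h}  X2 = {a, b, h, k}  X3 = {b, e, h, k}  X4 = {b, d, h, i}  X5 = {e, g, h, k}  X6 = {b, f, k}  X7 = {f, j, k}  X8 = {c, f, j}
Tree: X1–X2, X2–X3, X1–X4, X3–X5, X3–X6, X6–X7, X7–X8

No — edge (h,f) lies in no bag.

A tree decomposition must satisfy three properties: every vertex lies in some bag; for every edge, both endpoints lie together in some bag; and for every vertex, the bags containing it form a connected subtree. Here edge (h,f) lies in no bag, so the decomposition is invalid.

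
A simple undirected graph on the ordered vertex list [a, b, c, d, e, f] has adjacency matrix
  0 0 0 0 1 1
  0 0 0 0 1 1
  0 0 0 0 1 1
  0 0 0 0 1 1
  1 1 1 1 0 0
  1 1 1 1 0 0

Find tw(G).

A width-2 tree decomposition is:
Bags: B1 = {a, e, f}  B2 = {b, e, f}  B3 = {d, e, f}  B4 = {c, e, f}
Tree: B1–B2, B2–B3, B3–B4
Each bag holds 3 vertices, so the decomposition has width 2, which upper-bounds the treewidth. For the lower bound, G contains the cycle a–f–b–e–a, so G is not a forest; only forests have treewidth ≤ 1, hence tw(G) ≥ 2. Hence tw(G) = 2 exactly.

2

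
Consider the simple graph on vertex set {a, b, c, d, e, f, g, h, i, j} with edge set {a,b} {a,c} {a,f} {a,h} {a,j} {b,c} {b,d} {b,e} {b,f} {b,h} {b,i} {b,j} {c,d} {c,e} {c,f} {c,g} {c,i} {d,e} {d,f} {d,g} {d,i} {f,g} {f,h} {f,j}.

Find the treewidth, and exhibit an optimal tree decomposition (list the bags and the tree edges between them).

Each bag holds 4 vertices, so the decomposition has width 3, which upper-bounds the treewidth. Conversely, {c, d, f, g} is a clique of size 4, and the vertices of any clique must share a bag in every tree decomposition; so some bag has ≥ 4 vertices and tw(G) ≥ 3. Combining the bounds, tw(G) = 3.

Treewidth 3.
One such decomposition:
Bags: B1 = {a, b, c, f}  B2 = {b, c, d, f}  B3 = {a, b, f, j}  B4 = {b, c, d, e}  B5 = {b, c, d, i}  B6 = {a, b, f, h}  B7 = {c, d, f, g}
Tree: B1–B2, B1–B3, B2–B4, B2–B5, B1–B6, B2–B7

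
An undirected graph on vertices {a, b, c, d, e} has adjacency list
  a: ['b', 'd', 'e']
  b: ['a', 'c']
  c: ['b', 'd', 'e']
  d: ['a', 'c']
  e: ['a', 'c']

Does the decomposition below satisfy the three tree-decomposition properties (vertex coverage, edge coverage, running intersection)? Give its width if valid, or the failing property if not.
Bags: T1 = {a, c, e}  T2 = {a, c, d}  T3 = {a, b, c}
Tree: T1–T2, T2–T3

Every vertex of G appears in some bag (union = {a, b, c, d, e}); every edge is covered by a bag; and for each vertex v the set of bags containing v is connected in the bag tree. The decomposition is therefore valid. The largest bag has 3 vertices, so the width is 2.

Yes; width 2.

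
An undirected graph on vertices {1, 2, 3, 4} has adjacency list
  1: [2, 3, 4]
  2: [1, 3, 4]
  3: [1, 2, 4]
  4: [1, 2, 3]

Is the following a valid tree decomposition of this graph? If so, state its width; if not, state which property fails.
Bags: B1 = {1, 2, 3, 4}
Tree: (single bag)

Checking the three conditions: (i) the bags cover all of {1, 2, 3, 4}; (ii) for each edge, some bag contains both endpoints; (iii) the bags containing any fixed vertex form a subtree. All hold, so the decomposition is valid with width 4 − 1 = 3.

Yes; width 3.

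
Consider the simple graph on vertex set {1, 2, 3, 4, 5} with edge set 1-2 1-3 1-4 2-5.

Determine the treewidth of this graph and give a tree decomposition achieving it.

Every bag has size at most 2, so the width is 2 − 1 = 1 and tw(G) ≤ 1. G has an edge, so its treewidth is at least 1. Hence tw(G) = 1 exactly.

Treewidth 1.
One such decomposition:
Bags: B1 = {2, 5}  B2 = {1, 2}  B3 = {1, 3}  B4 = {1, 4}
Tree: B1–B2, B2–B3, B2–B4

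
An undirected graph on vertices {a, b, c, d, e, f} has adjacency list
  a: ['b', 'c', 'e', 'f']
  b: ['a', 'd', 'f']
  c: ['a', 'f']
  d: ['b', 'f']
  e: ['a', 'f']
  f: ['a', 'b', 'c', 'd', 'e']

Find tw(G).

A width-2 tree decomposition is:
Bags: B1 = {a, c, f}  B2 = {a, b, f}  B3 = {a, e, f}  B4 = {b, d, f}
Tree: B1–B2, B2–B3, B2–B4
Each bag holds 3 vertices, so the decomposition has width 2, which upper-bounds the treewidth. On the other hand G contains the 3-clique {b, d, f}. A clique must lie in a single bag of any decomposition, so no decomposition can have width below 2. Therefore the treewidth is 2.

2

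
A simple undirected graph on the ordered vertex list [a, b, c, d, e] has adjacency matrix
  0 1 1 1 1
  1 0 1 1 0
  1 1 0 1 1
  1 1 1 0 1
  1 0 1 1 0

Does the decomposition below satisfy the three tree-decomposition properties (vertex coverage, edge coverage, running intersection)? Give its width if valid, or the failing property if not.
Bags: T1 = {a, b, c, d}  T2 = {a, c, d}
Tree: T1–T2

A tree decomposition must satisfy three properties: every vertex lies in some bag; for every edge, both endpoints lie together in some bag; and for every vertex, the bags containing it form a connected subtree. Here vertex e appears in no bag, so the decomposition is invalid.

No — vertex e appears in no bag.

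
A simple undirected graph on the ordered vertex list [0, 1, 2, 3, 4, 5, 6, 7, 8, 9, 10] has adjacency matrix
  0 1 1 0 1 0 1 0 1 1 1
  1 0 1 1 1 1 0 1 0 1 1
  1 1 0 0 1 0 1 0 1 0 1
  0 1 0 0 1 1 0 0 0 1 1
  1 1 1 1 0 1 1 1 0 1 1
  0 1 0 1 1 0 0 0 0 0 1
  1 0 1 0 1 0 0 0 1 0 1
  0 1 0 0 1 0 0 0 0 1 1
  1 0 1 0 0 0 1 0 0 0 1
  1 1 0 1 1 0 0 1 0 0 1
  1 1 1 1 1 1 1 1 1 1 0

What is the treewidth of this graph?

A width-4 tree decomposition is:
Bags: B1 = {0, 1, 2, 4, 10}  B2 = {0, 2, 4, 6, 10}  B3 = {0, 1, 4, 9, 10}  B4 = {1, 4, 7, 9, 10}  B5 = {0, 2, 6, 8, 10}  B6 = {1, 3, 4, 9, 10}  B7 = {1, 3, 4, 5, 10}
Tree: B1–B2, B1–B3, B3–B4, B2–B5, B4–B6, B6–B7
Every bag has size at most 5, so the width is 5 − 1 = 4 and tw(G) ≤ 4. For the lower bound, the 5 vertices {0, 2, 6, 8, 10} are pairwise adjacent, and any tree decomposition puts a clique entirely inside one bag — forcing width ≥ 4. Therefore the treewidth is 4.

4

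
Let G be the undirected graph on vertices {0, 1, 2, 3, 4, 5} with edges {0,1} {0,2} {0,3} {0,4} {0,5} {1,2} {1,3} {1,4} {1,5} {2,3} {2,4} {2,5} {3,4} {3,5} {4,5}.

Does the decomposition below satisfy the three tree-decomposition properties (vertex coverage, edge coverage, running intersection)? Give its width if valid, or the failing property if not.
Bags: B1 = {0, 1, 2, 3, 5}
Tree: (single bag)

A tree decomposition must satisfy three properties: every vertex lies in some bag; for every edge, both endpoints lie together in some bag; and for every vertex, the bags containing it form a connected subtree. Here vertex 4 appears in no bag, so the decomposition is invalid.

No — vertex 4 appears in no bag.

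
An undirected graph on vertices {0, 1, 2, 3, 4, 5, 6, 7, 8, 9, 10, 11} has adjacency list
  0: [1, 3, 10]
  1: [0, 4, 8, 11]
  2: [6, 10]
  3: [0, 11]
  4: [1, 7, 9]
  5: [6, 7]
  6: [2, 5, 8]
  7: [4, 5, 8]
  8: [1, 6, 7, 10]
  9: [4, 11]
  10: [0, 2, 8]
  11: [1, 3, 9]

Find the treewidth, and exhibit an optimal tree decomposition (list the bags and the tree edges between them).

Treewidth 3.
One optimal decomposition is:
Bags: B1 = {2, 5, 6, 7}  B2 = {2, 6, 7, 8}  B3 = {2, 7, 8, 10}  B4 = {4, 7, 8, 10}  B5 = {1, 4, 8, 10}  B6 = {0, 1, 4, 10}  B7 = {0, 1, 4, 9}  B8 = {0, 1, 9, 11}  B9 = {0, 3, 9, 11}
Tree: B1–B2, B2–B3, B3–B4, B4–B5, B5–B6, B6–B7, B7–B8, B8–B9

The largest bag has 4 vertices, giving width 3; this decomposition certifies tw(G) ≤ 3. For the lower bound: the 4 vertex sets {2,5,6}, {7}, {8}, {0,1,4,10} are disjoint, each induces a connected subgraph, and every pair is joined by at least one edge of G. Contracting each set to a single vertex therefore yields K_{4} as a minor, and since treewidth is minor-monotone, tw(G) ≥ tw(K_{4}) = 3. Combining the bounds, tw(G) = 3.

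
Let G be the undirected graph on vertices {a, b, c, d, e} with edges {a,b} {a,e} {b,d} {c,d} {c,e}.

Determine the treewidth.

2

A width-2 tree decomposition is:
Bags: B1 = {a, b, e}  B2 = {b, c, e}  B3 = {b, c, d}
Tree: B1–B2, B2–B3
The largest bag has 3 vertices, giving width 2; this decomposition certifies tw(G) ≤ 2. For the lower bound, G contains the cycle b–a–e–c–d–b, so G is not a forest; only forests have treewidth ≤ 1, hence tw(G) ≥ 2. The upper and lower bounds meet at 2, so that is the treewidth.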